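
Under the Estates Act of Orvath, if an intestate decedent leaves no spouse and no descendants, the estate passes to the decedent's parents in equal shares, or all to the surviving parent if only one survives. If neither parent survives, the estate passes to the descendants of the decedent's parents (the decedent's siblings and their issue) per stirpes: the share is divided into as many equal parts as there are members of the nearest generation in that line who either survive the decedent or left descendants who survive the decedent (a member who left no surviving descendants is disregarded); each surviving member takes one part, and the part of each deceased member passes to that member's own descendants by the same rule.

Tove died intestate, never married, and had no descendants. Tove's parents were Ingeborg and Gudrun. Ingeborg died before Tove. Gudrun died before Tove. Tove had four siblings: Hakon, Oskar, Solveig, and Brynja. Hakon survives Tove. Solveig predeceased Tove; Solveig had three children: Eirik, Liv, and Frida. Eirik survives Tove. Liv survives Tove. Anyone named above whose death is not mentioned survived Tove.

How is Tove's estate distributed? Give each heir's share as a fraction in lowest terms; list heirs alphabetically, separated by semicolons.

Brynja 1/4; Eirik 1/12; Frida 1/12; Hakon 1/4; Liv 1/12; Oskar 1/4

Neither parent survives and there are no descendants, so the estate passes to Tove's siblings and their issue per stirpes.
The estate is divided into 4 equal shares of 1/4 among Hakon, Oskar, Solveig, Brynja.
Hakon is living and takes 1/4.
Oskar is living and takes 1/4.
Solveig predeceased; the 1/4 allotted to Solveig's branch passes to Solveig's issue by representation.
The 1/4 is divided into 3 equal shares of 1/12 among Eirik, Liv, Frida.
Eirik is living and takes 1/12.
Liv is living and takes 1/12.
Frida is living and takes 1/12.
Brynja is living and takes 1/4.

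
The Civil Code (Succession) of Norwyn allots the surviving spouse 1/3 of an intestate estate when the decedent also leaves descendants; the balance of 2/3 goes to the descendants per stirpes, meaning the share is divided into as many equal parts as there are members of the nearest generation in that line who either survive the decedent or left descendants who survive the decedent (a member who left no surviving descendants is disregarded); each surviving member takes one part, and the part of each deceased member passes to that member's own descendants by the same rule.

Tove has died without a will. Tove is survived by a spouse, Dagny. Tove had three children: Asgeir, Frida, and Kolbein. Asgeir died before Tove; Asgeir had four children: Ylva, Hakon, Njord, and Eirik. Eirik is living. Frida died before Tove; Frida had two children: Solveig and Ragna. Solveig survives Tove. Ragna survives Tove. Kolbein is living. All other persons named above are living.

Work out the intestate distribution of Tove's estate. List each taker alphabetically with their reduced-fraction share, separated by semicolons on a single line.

Dagny 1/3; Eirik 1/18; Hakon 1/18; Kolbein 2/9; Njord 1/18; Ragna 1/9; Solveig 1/9; Ylva 1/18

Dagny, as surviving spouse, takes 1/3.
The remaining 2/3 passes to Tove's descendants per stirpes.
The 2/3 is divided into 3 equal shares of 2/9 among Asgeir, Frida, Kolbein.
Asgeir predeceased; the 2/9 allotted to Asgeir's branch passes to Asgeir's issue by representation.
The 2/9 is divided into 4 equal shares of 1/18 among Ylva, Hakon, Njord, Eirik.
Ylva is living and takes 1/18.
Hakon is living and takes 1/18.
Njord is living and takes 1/18.
Eirik is living and takes 1/18.
Frida predeceased; the 2/9 allotted to Frida's branch passes to Frida's issue by representation.
The 2/9 is divided into 2 equal shares of 1/9 among Solveig, Ragna.
Solveig is living and takes 1/9.
Ragna is living and takes 1/9.
Kolbein is living and takes 2/9.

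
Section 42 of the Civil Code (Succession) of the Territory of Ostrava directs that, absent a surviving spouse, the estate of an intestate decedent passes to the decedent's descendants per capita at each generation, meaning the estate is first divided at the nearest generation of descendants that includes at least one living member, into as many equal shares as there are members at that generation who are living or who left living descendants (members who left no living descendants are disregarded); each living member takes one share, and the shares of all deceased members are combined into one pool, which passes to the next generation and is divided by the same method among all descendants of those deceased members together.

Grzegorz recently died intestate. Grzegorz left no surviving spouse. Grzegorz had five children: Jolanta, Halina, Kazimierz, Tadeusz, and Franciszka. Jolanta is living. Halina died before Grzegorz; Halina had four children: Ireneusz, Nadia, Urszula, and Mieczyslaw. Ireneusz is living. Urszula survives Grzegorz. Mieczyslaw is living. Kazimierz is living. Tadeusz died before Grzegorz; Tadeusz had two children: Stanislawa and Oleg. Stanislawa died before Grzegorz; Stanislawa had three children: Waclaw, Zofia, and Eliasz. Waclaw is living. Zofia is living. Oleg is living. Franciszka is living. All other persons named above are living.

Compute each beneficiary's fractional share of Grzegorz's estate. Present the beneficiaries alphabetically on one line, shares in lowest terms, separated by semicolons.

Eliasz 1/45; Franciszka 1/5; Ireneusz 1/15; Jolanta 1/5; Kazimierz 1/5; Mieczyslaw 1/15; Nadia 1/15; Oleg 1/15; Urszula 1/15; Waclaw 1/45; Zofia 1/45

There is no surviving spouse, so the entire estate passes to Grzegorz's descendants per capita at each generation.
At generation 1 (Jolanta, Halina, Kazimierz, Tadeusz, Franciszka) there are 5 shares of (1)/5 = 1/5 each.
Living: Jolanta, Kazimierz, and Franciszka — each takes 1/5.
Deceased: Halina and Tadeusz. Their combined 2/5 is pooled and carried to generation 2.
At generation 2 (Ireneusz, Nadia, Urszula, Mieczyslaw, Stanislawa, Oleg) there are 6 shares of (2/5)/6 = 1/15 each.
Living: Ireneusz, Nadia, Urszula, Mieczyslaw, and Oleg — each takes 1/15.
Deceased: Stanislawa. That 1/15 share is carried to generation 3.
At generation 3 (Waclaw, Zofia, Eliasz) there are 3 shares of (1/15)/3 = 1/45 each.
Living: Waclaw, Zofia, and Eliasz — each takes 1/45.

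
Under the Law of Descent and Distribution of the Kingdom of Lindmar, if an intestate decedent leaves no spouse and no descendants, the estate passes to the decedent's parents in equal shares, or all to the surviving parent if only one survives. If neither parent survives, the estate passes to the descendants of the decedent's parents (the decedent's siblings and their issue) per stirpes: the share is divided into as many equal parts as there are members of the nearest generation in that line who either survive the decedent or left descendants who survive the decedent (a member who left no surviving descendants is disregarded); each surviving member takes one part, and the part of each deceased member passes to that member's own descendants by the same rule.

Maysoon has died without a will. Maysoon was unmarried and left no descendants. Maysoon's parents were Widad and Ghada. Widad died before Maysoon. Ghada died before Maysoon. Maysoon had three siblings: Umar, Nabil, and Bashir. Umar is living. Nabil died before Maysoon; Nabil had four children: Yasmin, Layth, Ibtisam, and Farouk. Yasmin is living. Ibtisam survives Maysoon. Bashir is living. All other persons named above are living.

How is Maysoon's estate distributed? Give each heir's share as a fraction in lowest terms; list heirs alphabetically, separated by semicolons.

Neither parent survives and there are no descendants, so the estate passes to Maysoon's siblings and their issue per stirpes.
The estate is divided into 3 equal shares of 1/3 among Umar, Nabil, Bashir.
Umar is living and takes 1/3.
Nabil predeceased; the 1/3 allotted to Nabil's branch passes to Nabil's issue by representation.
The 1/3 is divided into 4 equal shares of 1/12 among Yasmin, Layth, Ibtisam, Farouk.
Yasmin is living and takes 1/12.
Layth is living and takes 1/12.
Ibtisam is living and takes 1/12.
Farouk is living and takes 1/12.
Bashir is living and takes 1/3.

Bashir 1/3; Farouk 1/12; Ibtisam 1/12; Layth 1/12; Umar 1/3; Yasmin 1/12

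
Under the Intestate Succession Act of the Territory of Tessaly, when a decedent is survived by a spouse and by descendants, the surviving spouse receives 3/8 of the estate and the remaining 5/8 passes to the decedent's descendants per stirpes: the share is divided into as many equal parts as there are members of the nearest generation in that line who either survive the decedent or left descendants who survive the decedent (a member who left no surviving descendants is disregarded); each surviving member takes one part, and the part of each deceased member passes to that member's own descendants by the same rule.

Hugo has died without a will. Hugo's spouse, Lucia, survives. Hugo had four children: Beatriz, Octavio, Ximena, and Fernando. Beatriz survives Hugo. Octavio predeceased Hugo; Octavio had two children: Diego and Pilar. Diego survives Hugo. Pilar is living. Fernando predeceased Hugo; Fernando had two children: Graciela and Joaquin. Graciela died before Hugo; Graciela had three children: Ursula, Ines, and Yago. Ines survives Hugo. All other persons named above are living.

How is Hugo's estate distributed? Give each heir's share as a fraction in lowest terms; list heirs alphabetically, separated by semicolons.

Beatriz 5/32; Diego 5/64; Ines 5/192; Joaquin 5/64; Lucia 3/8; Pilar 5/64; Ursula 5/192; Ximena 5/32; Yago 5/192

Lucia, as surviving spouse, takes 3/8.
The remaining 5/8 passes to Hugo's descendants per stirpes.
The 5/8 is divided into 4 equal shares of 5/32 among Beatriz, Octavio, Ximena, Fernando.
Beatriz is living and takes 5/32.
Octavio predeceased; the 5/32 allotted to Octavio's branch passes to Octavio's issue by representation.
The 5/32 is divided into 2 equal shares of 5/64 among Diego, Pilar.
Diego is living and takes 5/64.
Pilar is living and takes 5/64.
Ximena is living and takes 5/32.
Fernando predeceased; the 5/32 allotted to Fernando's branch passes to Fernando's issue by representation.
The 5/32 is divided into 2 equal shares of 5/64 among Graciela, Joaquin.
Graciela predeceased; the 5/64 allotted to Graciela's branch passes to Graciela's issue by representation.
The 5/64 is divided into 3 equal shares of 5/192 among Ursula, Ines, Yago.
Ursula is living and takes 5/192.
Ines is living and takes 5/192.
Yago is living and takes 5/192.
Joaquin is living and takes 5/64.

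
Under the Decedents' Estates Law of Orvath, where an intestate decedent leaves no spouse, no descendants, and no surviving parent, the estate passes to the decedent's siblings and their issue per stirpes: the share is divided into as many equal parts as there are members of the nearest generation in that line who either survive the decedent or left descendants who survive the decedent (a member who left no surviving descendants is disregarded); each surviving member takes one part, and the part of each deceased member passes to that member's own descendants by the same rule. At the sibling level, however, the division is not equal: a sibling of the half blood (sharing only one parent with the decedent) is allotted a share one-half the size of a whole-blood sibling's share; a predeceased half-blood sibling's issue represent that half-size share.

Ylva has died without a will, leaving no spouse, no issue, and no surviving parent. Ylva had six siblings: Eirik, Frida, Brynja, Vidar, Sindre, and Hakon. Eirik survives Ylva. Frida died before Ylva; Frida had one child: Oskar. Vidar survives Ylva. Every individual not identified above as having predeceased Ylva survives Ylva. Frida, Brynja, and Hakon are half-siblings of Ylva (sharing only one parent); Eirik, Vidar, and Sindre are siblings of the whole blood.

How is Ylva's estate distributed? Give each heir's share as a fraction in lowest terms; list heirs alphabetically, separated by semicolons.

Brynja 1/9; Eirik 2/9; Hakon 1/9; Oskar 1/9; Sindre 2/9; Vidar 2/9

No spouse, descendants, or parent survives, so the estate passes to Ylva's siblings per stirpes.
Half-blood siblings count for one-half the weight of whole-blood siblings at the initial division.
Dividing 1 in proportion to weights (total weight 9/2): Eirik (weight 1) → 2/9; Frida (weight 1/2) → 1/9; Brynja (weight 1/2) → 1/9; Vidar (weight 1) → 2/9; Sindre (weight 1) → 2/9; Hakon (weight 1/2) → 1/9.
Eirik is living and takes 2/9.
Frida predeceased; the 1/9 allotted to Frida's branch passes to Frida's issue by representation.
Oskar is the sole taker at this level and receives the full 1/9.
Brynja is living and takes 1/9.
Vidar is living and takes 2/9.
Sindre is living and takes 2/9.
Hakon is living and takes 1/9.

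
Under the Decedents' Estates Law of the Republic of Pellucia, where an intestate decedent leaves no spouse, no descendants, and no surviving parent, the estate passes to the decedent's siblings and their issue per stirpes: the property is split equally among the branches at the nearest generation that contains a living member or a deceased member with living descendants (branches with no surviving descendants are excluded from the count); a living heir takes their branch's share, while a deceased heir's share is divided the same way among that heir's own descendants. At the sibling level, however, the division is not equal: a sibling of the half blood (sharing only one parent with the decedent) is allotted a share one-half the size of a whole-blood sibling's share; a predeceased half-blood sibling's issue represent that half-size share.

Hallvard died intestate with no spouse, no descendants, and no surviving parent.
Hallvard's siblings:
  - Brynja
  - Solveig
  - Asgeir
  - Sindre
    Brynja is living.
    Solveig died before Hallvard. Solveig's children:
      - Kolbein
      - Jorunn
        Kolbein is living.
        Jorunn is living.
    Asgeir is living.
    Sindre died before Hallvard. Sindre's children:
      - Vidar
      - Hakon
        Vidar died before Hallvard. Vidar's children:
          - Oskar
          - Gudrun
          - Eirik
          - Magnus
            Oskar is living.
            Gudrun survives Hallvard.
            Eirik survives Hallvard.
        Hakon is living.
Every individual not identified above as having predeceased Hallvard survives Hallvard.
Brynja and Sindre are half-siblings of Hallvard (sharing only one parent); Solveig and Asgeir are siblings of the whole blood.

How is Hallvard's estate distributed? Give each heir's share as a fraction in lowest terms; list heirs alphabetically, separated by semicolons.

Asgeir 1/3; Brynja 1/6; Eirik 1/48; Gudrun 1/48; Hakon 1/12; Jorunn 1/6; Kolbein 1/6; Magnus 1/48; Oskar 1/48

No spouse, descendants, or parent survives, so the estate passes to Hallvard's siblings per stirpes.
Half-blood siblings count for one-half the weight of whole-blood siblings at the initial division.
Dividing 1 in proportion to weights (total weight 3): Brynja (weight 1/2) → 1/6; Solveig (weight 1) → 1/3; Asgeir (weight 1) → 1/3; Sindre (weight 1/2) → 1/6.
Brynja is living and takes 1/6.
Solveig predeceased; the 1/3 allotted to Solveig's branch passes to Solveig's issue by representation.
The 1/3 is divided into 2 equal shares of 1/6 among Kolbein, Jorunn.
Kolbein is living and takes 1/6.
Jorunn is living and takes 1/6.
Asgeir is living and takes 1/3.
Sindre predeceased; the 1/6 allotted to Sindre's branch passes to Sindre's issue by representation.
The 1/6 is divided into 2 equal shares of 1/12 among Vidar, Hakon.
Vidar predeceased; the 1/12 allotted to Vidar's branch passes to Vidar's issue by representation.
The 1/12 is divided into 4 equal shares of 1/48 among Oskar, Gudrun, Eirik, Magnus.
Oskar is living and takes 1/48.
Gudrun is living and takes 1/48.
Eirik is living and takes 1/48.
Magnus is living and takes 1/48.
Hakon is living and takes 1/12.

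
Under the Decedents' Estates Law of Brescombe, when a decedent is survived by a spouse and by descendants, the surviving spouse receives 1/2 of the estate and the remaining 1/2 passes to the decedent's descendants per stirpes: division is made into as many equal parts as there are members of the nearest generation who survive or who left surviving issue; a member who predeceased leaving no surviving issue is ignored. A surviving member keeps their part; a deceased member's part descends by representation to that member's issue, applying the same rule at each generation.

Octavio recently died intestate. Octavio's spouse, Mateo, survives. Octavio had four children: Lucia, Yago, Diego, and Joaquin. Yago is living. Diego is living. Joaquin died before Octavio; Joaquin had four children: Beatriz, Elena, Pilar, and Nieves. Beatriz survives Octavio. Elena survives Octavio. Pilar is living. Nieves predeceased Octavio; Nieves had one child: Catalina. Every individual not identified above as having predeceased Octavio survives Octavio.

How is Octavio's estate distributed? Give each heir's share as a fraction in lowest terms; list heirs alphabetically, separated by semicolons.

Beatriz 1/32; Catalina 1/32; Diego 1/8; Elena 1/32; Lucia 1/8; Mateo 1/2; Pilar 1/32; Yago 1/8

Mateo, as surviving spouse, takes 1/2.
The remaining 1/2 passes to Octavio's descendants per stirpes.
The 1/2 is divided into 4 equal shares of 1/8 among Lucia, Yago, Diego, Joaquin.
Lucia is living and takes 1/8.
Yago is living and takes 1/8.
Diego is living and takes 1/8.
Joaquin predeceased; the 1/8 allotted to Joaquin's branch passes to Joaquin's issue by representation.
The 1/8 is divided into 4 equal shares of 1/32 among Beatriz, Elena, Pilar, Nieves.
Beatriz is living and takes 1/32.
Elena is living and takes 1/32.
Pilar is living and takes 1/32.
Nieves predeceased; the 1/32 allotted to Nieves's branch passes to Nieves's issue by representation.
Catalina is the sole taker at this level and receives the full 1/32.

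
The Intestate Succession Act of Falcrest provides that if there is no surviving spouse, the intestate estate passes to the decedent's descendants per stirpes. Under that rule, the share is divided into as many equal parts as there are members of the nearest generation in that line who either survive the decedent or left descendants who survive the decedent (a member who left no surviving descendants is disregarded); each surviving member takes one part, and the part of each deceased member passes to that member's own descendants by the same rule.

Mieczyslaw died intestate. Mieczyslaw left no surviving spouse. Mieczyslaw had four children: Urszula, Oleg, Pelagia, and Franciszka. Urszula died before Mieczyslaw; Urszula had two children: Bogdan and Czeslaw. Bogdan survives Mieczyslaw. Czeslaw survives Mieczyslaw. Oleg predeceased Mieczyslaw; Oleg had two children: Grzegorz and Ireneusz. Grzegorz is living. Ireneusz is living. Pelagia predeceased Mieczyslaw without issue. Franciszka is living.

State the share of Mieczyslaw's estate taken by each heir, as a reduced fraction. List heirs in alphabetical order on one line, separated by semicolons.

There is no surviving spouse, so the entire estate passes to Mieczyslaw's descendants per stirpes.
Pelagia left no surviving issue, so that branch lapses and is disregarded.
The estate is divided into 3 equal shares of 1/3 among Urszula, Oleg, Franciszka.
Urszula predeceased; the 1/3 allotted to Urszula's branch passes to Urszula's issue by representation.
The 1/3 is divided into 2 equal shares of 1/6 among Bogdan, Czeslaw.
Bogdan is living and takes 1/6.
Czeslaw is living and takes 1/6.
Oleg predeceased; the 1/3 allotted to Oleg's branch passes to Oleg's issue by representation.
The 1/3 is divided into 2 equal shares of 1/6 among Grzegorz, Ireneusz.
Grzegorz is living and takes 1/6.
Ireneusz is living and takes 1/6.
Franciszka is living and takes 1/3.

Bogdan 1/6; Czeslaw 1/6; Franciszka 1/3; Grzegorz 1/6; Ireneusz 1/6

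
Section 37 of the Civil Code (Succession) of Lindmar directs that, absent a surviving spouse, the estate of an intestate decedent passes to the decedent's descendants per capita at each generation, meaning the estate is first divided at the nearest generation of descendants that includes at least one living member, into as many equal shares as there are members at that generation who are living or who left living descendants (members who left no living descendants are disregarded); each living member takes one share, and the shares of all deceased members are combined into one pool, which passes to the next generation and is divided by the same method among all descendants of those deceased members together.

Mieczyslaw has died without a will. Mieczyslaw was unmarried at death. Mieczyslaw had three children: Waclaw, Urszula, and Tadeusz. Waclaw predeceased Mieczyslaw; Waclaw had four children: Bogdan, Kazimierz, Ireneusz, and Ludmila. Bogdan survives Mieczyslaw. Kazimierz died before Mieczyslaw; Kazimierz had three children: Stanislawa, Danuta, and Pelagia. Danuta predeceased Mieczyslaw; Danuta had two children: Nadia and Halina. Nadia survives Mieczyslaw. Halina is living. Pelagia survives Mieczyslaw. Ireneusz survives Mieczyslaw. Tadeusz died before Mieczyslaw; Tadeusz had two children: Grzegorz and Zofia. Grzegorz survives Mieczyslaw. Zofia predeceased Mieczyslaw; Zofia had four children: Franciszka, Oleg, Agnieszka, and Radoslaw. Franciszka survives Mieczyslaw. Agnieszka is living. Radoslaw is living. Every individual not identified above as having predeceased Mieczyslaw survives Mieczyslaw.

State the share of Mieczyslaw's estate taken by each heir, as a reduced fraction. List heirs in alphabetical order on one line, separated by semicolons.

Agnieszka 2/63; Bogdan 1/9; Franciszka 2/63; Grzegorz 1/9; Halina 1/63; Ireneusz 1/9; Ludmila 1/9; Nadia 1/63; Oleg 2/63; Pelagia 2/63; Radoslaw 2/63; Stanislawa 2/63; Urszula 1/3

There is no surviving spouse, so the entire estate passes to Mieczyslaw's descendants per capita at each generation.
At generation 1 (Waclaw, Urszula, Tadeusz) there are 3 shares of (1)/3 = 1/3 each.
Living: Urszula — each takes 1/3.
Deceased: Waclaw and Tadeusz. Their combined 2/3 is pooled and carried to generation 2.
At generation 2 (Bogdan, Kazimierz, Ireneusz, Ludmila, Grzegorz, Zofia) there are 6 shares of (2/3)/6 = 1/9 each.
Living: Bogdan, Ireneusz, Ludmila, and Grzegorz — each takes 1/9.
Deceased: Kazimierz and Zofia. Their combined 2/9 is pooled and carried to generation 3.
At generation 3 (Stanislawa, Danuta, Pelagia, Franciszka, Oleg, Agnieszka, Radoslaw) there are 7 shares of (2/9)/7 = 2/63 each.
Living: Stanislawa, Pelagia, Franciszka, Oleg, Agnieszka, and Radoslaw — each takes 2/63.
Deceased: Danuta. That 2/63 share is carried to generation 4.
At generation 4 (Nadia, Halina) there are 2 shares of (2/63)/2 = 1/63 each.
Living: Nadia and Halina — each takes 1/63.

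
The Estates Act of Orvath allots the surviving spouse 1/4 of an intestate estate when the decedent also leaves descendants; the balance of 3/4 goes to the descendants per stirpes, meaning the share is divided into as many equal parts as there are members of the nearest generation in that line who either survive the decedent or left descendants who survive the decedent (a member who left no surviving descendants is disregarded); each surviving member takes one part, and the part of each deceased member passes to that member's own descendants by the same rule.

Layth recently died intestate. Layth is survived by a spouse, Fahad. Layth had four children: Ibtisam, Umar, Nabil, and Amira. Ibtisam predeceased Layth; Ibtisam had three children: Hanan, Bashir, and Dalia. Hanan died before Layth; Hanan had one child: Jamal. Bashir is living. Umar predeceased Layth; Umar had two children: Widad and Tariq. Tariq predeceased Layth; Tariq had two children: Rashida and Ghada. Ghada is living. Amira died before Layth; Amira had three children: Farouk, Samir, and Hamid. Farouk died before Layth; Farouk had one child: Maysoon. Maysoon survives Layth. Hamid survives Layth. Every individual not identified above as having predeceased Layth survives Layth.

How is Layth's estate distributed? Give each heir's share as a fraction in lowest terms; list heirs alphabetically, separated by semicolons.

Fahad, as surviving spouse, takes 1/4.
The remaining 3/4 passes to Layth's descendants per stirpes.
The 3/4 is divided into 4 equal shares of 3/16 among Ibtisam, Umar, Nabil, Amira.
Ibtisam predeceased; the 3/16 allotted to Ibtisam's branch passes to Ibtisam's issue by representation.
The 3/16 is divided into 3 equal shares of 1/16 among Hanan, Bashir, Dalia.
Hanan predeceased; the 1/16 allotted to Hanan's branch passes to Hanan's issue by representation.
Jamal is the sole taker at this level and receives the full 1/16.
Bashir is living and takes 1/16.
Dalia is living and takes 1/16.
Umar predeceased; the 3/16 allotted to Umar's branch passes to Umar's issue by representation.
The 3/16 is divided into 2 equal shares of 3/32 among Widad, Tariq.
Widad is living and takes 3/32.
Tariq predeceased; the 3/32 allotted to Tariq's branch passes to Tariq's issue by representation.
The 3/32 is divided into 2 equal shares of 3/64 among Rashida, Ghada.
Rashida is living and takes 3/64.
Ghada is living and takes 3/64.
Nabil is living and takes 3/16.
Amira predeceased; the 3/16 allotted to Amira's branch passes to Amira's issue by representation.
The 3/16 is divided into 3 equal shares of 1/16 among Farouk, Samir, Hamid.
Farouk predeceased; the 1/16 allotted to Farouk's branch passes to Farouk's issue by representation.
Maysoon is the sole taker at this level and receives the full 1/16.
Samir is living and takes 1/16.
Hamid is living and takes 1/16.

Bashir 1/16; Dalia 1/16; Fahad 1/4; Ghada 3/64; Hamid 1/16; Jamal 1/16; Maysoon 1/16; Nabil 3/16; Rashida 3/64; Samir 1/16; Widad 3/32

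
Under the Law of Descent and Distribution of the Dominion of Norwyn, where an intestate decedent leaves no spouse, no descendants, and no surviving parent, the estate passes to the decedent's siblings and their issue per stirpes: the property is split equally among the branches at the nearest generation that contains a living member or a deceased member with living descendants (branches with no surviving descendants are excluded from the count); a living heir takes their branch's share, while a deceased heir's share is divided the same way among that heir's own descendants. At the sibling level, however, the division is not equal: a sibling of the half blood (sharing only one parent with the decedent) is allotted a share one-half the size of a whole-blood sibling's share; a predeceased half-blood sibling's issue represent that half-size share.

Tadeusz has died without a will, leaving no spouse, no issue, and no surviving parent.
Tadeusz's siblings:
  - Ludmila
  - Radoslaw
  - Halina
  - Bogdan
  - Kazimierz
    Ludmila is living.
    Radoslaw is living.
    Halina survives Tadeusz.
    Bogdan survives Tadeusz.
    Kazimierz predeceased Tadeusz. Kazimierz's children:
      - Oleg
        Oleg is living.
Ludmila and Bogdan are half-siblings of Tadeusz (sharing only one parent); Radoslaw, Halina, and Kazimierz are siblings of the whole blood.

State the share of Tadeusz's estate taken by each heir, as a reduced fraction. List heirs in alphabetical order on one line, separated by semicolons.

Bogdan 1/8; Halina 1/4; Ludmila 1/8; Oleg 1/4; Radoslaw 1/4

No spouse, descendants, or parent survives, so the estate passes to Tadeusz's siblings per stirpes.
Half-blood siblings count for one-half the weight of whole-blood siblings at the initial division.
Dividing 1 in proportion to weights (total weight 4): Ludmila (weight 1/2) → 1/8; Radoslaw (weight 1) → 1/4; Halina (weight 1) → 1/4; Bogdan (weight 1/2) → 1/8; Kazimierz (weight 1) → 1/4.
Ludmila is living and takes 1/8.
Radoslaw is living and takes 1/4.
Halina is living and takes 1/4.
Bogdan is living and takes 1/8.
Kazimierz predeceased; the 1/4 allotted to Kazimierz's branch passes to Kazimierz's issue by representation.
Oleg is the sole taker at this level and receives the full 1/4.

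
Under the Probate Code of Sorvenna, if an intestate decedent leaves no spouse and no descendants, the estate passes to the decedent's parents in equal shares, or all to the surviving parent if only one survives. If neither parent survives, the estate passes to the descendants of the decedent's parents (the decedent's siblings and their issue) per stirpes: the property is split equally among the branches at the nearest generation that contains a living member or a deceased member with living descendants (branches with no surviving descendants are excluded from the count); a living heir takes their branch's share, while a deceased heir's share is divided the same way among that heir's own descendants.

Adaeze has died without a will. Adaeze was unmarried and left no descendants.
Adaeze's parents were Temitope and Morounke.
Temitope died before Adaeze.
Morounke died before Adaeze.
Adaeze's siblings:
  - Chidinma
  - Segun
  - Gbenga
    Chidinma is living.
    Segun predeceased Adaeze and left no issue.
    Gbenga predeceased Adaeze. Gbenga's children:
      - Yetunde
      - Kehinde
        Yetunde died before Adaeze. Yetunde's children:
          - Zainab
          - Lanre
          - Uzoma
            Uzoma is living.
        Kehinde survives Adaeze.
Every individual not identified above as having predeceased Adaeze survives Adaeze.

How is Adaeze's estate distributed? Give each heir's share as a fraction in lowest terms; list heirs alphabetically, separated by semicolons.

Chidinma 1/2; Kehinde 1/4; Lanre 1/12; Uzoma 1/12; Zainab 1/12

Neither parent survives and there are no descendants, so the estate passes to Adaeze's siblings and their issue per stirpes.
Segun left no surviving issue, so that branch lapses and is disregarded.
The estate is divided into 2 equal shares of 1/2 among Chidinma, Gbenga.
Chidinma is living and takes 1/2.
Gbenga predeceased; the 1/2 allotted to Gbenga's branch passes to Gbenga's issue by representation.
The 1/2 is divided into 2 equal shares of 1/4 among Yetunde, Kehinde.
Yetunde predeceased; the 1/4 allotted to Yetunde's branch passes to Yetunde's issue by representation.
The 1/4 is divided into 3 equal shares of 1/12 among Zainab, Lanre, Uzoma.
Zainab is living and takes 1/12.
Lanre is living and takes 1/12.
Uzoma is living and takes 1/12.
Kehinde is living and takes 1/4.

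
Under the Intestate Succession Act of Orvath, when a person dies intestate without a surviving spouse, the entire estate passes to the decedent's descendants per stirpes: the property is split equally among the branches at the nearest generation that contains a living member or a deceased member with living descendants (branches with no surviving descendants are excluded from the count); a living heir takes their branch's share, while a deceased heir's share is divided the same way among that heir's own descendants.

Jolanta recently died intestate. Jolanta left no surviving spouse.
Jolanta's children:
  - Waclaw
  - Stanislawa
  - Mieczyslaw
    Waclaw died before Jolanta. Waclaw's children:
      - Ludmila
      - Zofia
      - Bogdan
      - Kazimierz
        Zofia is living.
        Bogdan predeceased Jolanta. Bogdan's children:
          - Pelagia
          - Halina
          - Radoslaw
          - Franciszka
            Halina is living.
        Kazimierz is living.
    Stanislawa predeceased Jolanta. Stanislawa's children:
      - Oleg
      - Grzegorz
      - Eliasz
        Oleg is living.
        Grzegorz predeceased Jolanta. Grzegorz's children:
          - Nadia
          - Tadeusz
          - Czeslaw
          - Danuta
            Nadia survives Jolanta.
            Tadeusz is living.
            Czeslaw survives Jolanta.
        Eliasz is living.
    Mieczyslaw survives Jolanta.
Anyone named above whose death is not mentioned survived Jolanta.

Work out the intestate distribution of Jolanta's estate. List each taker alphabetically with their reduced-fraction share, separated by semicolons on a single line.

There is no surviving spouse, so the entire estate passes to Jolanta's descendants per stirpes.
The estate is divided into 3 equal shares of 1/3 among Waclaw, Stanislawa, Mieczyslaw.
Waclaw predeceased; the 1/3 allotted to Waclaw's branch passes to Waclaw's issue by representation.
The 1/3 is divided into 4 equal shares of 1/12 among Ludmila, Zofia, Bogdan, Kazimierz.
Ludmila is living and takes 1/12.
Zofia is living and takes 1/12.
Bogdan predeceased; the 1/12 allotted to Bogdan's branch passes to Bogdan's issue by representation.
The 1/12 is divided into 4 equal shares of 1/48 among Pelagia, Halina, Radoslaw, Franciszka.
Pelagia is living and takes 1/48.
Halina is living and takes 1/48.
Radoslaw is living and takes 1/48.
Franciszka is living and takes 1/48.
Kazimierz is living and takes 1/12.
Stanislawa predeceased; the 1/3 allotted to Stanislawa's branch passes to Stanislawa's issue by representation.
The 1/3 is divided into 3 equal shares of 1/9 among Oleg, Grzegorz, Eliasz.
Oleg is living and takes 1/9.
Grzegorz predeceased; the 1/9 allotted to Grzegorz's branch passes to Grzegorz's issue by representation.
The 1/9 is divided into 4 equal shares of 1/36 among Nadia, Tadeusz, Czeslaw, Danuta.
Nadia is living and takes 1/36.
Tadeusz is living and takes 1/36.
Czeslaw is living and takes 1/36.
Danuta is living and takes 1/36.
Eliasz is living and takes 1/9.
Mieczyslaw is living and takes 1/3.

Czeslaw 1/36; Danuta 1/36; Eliasz 1/9; Franciszka 1/48; Halina 1/48; Kazimierz 1/12; Ludmila 1/12; Mieczyslaw 1/3; Nadia 1/36; Oleg 1/9; Pelagia 1/48; Radoslaw 1/48; Tadeusz 1/36; Zofia 1/12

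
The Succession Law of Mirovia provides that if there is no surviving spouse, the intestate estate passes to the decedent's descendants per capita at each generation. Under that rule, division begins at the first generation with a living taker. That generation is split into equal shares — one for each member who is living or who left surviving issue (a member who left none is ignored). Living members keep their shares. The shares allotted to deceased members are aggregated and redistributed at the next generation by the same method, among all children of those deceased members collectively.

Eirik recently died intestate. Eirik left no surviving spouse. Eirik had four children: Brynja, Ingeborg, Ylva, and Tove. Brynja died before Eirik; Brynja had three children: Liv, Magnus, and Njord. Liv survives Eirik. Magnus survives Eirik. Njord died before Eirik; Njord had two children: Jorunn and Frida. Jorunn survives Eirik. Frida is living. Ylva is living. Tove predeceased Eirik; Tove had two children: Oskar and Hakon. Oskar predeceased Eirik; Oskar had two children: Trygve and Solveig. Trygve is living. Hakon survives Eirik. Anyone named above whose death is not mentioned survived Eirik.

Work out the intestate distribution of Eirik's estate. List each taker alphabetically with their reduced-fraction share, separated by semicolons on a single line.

There is no surviving spouse, so the entire estate passes to Eirik's descendants per capita at each generation.
At generation 1 (Brynja, Ingeborg, Ylva, Tove) there are 4 shares of (1)/4 = 1/4 each.
Living: Ingeborg and Ylva — each takes 1/4.
Deceased: Brynja and Tove. Their combined 1/2 is pooled and carried to generation 2.
At generation 2 (Liv, Magnus, Njord, Oskar, Hakon) there are 5 shares of (1/2)/5 = 1/10 each.
Living: Liv, Magnus, and Hakon — each takes 1/10.
Deceased: Njord and Oskar. Their combined 1/5 is pooled and carried to generation 3.
At generation 3 (Jorunn, Frida, Trygve, Solveig) there are 4 shares of (1/5)/4 = 1/20 each.
Living: Jorunn, Frida, Trygve, and Solveig — each takes 1/20.

Frida 1/20; Hakon 1/10; Ingeborg 1/4; Jorunn 1/20; Liv 1/10; Magnus 1/10; Solveig 1/20; Trygve 1/20; Ylva 1/4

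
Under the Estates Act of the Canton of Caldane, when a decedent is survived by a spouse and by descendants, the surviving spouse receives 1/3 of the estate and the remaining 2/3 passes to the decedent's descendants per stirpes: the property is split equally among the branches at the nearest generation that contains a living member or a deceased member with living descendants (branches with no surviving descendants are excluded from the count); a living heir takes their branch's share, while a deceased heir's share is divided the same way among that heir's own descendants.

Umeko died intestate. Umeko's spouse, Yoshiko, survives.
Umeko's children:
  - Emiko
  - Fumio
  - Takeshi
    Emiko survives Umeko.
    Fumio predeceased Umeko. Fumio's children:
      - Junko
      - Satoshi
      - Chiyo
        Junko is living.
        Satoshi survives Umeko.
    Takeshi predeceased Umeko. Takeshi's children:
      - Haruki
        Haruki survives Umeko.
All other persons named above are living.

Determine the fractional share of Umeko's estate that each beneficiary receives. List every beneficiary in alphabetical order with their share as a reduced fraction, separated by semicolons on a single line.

Chiyo 2/27; Emiko 2/9; Haruki 2/9; Junko 2/27; Satoshi 2/27; Yoshiko 1/3

Yoshiko, as surviving spouse, takes 1/3.
The remaining 2/3 passes to Umeko's descendants per stirpes.
The 2/3 is divided into 3 equal shares of 2/9 among Emiko, Fumio, Takeshi.
Emiko is living and takes 2/9.
Fumio predeceased; the 2/9 allotted to Fumio's branch passes to Fumio's issue by representation.
The 2/9 is divided into 3 equal shares of 2/27 among Junko, Satoshi, Chiyo.
Junko is living and takes 2/27.
Satoshi is living and takes 2/27.
Chiyo is living and takes 2/27.
Takeshi predeceased; the 2/9 allotted to Takeshi's branch passes to Takeshi's issue by representation.
Haruki is the sole taker at this level and receives the full 2/9.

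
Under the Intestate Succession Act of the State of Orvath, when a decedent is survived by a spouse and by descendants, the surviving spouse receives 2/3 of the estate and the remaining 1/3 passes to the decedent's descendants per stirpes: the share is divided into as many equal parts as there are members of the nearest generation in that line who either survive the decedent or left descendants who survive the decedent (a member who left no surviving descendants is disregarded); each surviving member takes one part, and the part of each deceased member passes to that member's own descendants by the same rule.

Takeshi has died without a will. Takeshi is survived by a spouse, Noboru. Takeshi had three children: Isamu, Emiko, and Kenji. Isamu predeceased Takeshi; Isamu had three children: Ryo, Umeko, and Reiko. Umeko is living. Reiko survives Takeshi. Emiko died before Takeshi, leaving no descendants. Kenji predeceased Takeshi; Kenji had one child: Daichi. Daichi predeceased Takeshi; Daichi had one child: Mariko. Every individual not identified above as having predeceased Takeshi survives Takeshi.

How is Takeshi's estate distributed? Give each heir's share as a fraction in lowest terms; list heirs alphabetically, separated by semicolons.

Noboru, as surviving spouse, takes 2/3.
The remaining 1/3 passes to Takeshi's descendants per stirpes.
Emiko left no surviving issue, so that branch lapses and is disregarded.
The 1/3 is divided into 2 equal shares of 1/6 among Isamu, Kenji.
Isamu predeceased; the 1/6 allotted to Isamu's branch passes to Isamu's issue by representation.
The 1/6 is divided into 3 equal shares of 1/18 among Ryo, Umeko, Reiko.
Ryo is living and takes 1/18.
Umeko is living and takes 1/18.
Reiko is living and takes 1/18.
Kenji predeceased; the 1/6 allotted to Kenji's branch passes to Kenji's issue by representation.
Daichi's line is the sole branch at this level, so the full 1/6 passes to Daichi's issue by representation.
Mariko is the sole taker at this level and receives the full 1/6.

Mariko 1/6; Noboru 2/3; Reiko 1/18; Ryo 1/18; Umeko 1/18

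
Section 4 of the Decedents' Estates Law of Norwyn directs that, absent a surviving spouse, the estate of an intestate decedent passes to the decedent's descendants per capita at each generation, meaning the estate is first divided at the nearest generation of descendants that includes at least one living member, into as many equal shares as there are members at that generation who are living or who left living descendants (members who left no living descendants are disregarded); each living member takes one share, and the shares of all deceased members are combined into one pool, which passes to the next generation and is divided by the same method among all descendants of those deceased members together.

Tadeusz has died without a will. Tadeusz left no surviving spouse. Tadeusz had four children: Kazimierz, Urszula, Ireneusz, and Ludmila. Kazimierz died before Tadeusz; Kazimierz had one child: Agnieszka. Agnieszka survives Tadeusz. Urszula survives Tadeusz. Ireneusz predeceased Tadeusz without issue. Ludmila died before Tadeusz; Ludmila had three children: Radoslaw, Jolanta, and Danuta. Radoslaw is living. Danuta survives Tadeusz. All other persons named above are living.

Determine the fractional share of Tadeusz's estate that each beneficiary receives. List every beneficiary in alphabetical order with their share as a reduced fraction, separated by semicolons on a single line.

Agnieszka 1/6; Danuta 1/6; Jolanta 1/6; Radoslaw 1/6; Urszula 1/3

There is no surviving spouse, so the entire estate passes to Tadeusz's descendants per capita at each generation.
At generation 1 (Kazimierz, Urszula, Ludmila) there are 3 shares of (1)/3 = 1/3 each.
Living: Urszula — each takes 1/3.
Deceased: Kazimierz and Ludmila. Their combined 2/3 is pooled and carried to generation 2.
At generation 2 (Agnieszka, Radoslaw, Jolanta, Danuta) there are 4 shares of (2/3)/4 = 1/6 each.
Living: Agnieszka, Radoslaw, Jolanta, and Danuta — each takes 1/6.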